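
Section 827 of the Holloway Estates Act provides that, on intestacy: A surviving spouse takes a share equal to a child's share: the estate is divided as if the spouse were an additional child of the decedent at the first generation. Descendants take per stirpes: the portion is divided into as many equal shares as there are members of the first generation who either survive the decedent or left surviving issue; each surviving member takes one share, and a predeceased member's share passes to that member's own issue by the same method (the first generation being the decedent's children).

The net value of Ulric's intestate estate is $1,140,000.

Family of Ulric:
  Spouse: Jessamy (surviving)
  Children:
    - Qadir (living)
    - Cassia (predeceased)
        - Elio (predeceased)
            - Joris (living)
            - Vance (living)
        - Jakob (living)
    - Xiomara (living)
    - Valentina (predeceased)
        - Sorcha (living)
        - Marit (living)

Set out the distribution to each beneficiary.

Jessamy: $228,000; Qadir: $228,000; Joris: $57,000; Vance: $57,000; Jakob: $114,000; Xiomara: $228,000; Sorcha: $114,000; Marit: $114,000

The spouse counts as an additional share at the children's level, so there are 5 primary shares of $228,000. Jessamy takes one such share ($228,000).
The children's combined portion ($912,000) is divided into 4 shares of $228,000: Qadir and Xiomara each take $228,000; Cassia's $228,000 share passes to Cassia's issue; Valentina's $228,000 share passes to Valentina's issue.
Cassia's share ($228,000) is divided into 2 shares of $114,000: Jakob takes $114,000; Elio's $114,000 share passes to Elio's issue.
Elio's share ($114,000) is divided into 2 shares of $57,000: Joris and Vance each take $57,000.
Valentina's share ($228,000) is divided into 2 shares of $114,000: Sorcha and Marit each take $114,000.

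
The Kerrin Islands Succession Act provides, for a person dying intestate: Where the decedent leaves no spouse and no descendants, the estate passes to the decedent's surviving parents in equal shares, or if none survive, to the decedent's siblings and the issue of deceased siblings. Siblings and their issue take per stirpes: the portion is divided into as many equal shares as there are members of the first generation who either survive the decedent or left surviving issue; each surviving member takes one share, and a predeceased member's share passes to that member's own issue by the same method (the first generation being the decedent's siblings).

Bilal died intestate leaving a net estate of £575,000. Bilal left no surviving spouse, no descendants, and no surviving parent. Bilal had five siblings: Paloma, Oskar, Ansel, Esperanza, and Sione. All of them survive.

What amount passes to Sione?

Sione receives £115,000.

The entire £575,000 passes to the siblings and their issue.
That amount (£575,000) is divided into 5 shares of £115,000: Paloma, Oskar, Ansel, Esperanza, and Sione each take £115,000.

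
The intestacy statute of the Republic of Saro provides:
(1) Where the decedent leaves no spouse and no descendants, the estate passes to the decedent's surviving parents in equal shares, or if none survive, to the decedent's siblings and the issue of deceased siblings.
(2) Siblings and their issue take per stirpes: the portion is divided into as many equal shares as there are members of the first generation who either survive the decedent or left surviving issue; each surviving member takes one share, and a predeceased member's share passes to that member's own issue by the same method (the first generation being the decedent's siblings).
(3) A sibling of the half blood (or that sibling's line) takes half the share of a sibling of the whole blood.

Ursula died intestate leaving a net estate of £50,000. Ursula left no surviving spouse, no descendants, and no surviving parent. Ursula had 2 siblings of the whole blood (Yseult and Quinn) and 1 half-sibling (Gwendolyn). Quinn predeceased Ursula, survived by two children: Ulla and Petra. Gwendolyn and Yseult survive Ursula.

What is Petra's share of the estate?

The entire £50,000 passes to the siblings and their issue.
Counting each half-blood sibling's line as half a unit, there are 5/2 units in £50,000, so one unit is £20,000. Whole-blood lines (Yseult and Quinn) take £20,000 each; half-blood lines (Gwendolyn) take £10,000 each.
Quinn's share (£20,000) is divided into 2 shares of £10,000: Ulla and Petra each take £10,000.

Petra receives £10,000.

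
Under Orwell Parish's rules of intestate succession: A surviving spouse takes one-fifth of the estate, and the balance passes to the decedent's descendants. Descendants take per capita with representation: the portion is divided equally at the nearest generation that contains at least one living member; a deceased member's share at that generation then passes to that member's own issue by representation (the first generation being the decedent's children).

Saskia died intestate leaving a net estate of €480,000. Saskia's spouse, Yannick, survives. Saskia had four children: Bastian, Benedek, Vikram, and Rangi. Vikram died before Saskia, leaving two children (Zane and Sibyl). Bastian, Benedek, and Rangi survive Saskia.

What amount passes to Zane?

Yannick takes one-fifth of €480,000 = €96,000. The remaining €384,000 passes to the descendants.
The descendants' portion (€384,000) is divided into 4 shares of €96,000: Bastian, Benedek, and Rangi each take €96,000; Vikram's €96,000 share passes to Vikram's issue.
Vikram's share (€96,000) is divided into 2 shares of €48,000: Zane and Sibyl each take €48,000.

Zane receives €48,000.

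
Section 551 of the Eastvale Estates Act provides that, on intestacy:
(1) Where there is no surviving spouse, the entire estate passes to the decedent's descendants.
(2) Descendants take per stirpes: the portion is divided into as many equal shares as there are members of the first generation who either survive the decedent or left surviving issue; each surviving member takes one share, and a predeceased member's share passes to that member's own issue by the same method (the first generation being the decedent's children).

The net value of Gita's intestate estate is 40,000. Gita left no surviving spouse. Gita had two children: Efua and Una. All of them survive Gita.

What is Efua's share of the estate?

Efua receives 20,000.

The entire 40,000 passes to the descendants.
That amount (40,000) is divided into 2 shares of 20,000: Efua and Una each take 20,000.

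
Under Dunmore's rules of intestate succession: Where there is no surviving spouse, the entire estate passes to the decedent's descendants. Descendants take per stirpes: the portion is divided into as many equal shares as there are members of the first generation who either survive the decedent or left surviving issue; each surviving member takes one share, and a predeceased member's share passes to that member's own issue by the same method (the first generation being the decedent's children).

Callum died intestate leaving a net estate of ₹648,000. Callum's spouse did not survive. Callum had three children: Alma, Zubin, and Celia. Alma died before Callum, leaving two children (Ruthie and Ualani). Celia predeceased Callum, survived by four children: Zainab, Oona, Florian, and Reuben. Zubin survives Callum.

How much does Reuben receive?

Reuben receives ₹54,000.

The entire ₹648,000 passes to the descendants.
That amount (₹648,000) is divided into 3 shares of ₹216,000: Zubin takes ₹216,000; Alma's ₹216,000 share passes to Alma's issue; Celia's ₹216,000 share passes to Celia's issue.
Alma's share (₹216,000) is divided into 2 shares of ₹108,000: Ruthie and Ualani each take ₹108,000.
Celia's share (₹216,000) is divided into 4 shares of ₹54,000: Zainab, Oona, Florian, and Reuben each take ₹54,000.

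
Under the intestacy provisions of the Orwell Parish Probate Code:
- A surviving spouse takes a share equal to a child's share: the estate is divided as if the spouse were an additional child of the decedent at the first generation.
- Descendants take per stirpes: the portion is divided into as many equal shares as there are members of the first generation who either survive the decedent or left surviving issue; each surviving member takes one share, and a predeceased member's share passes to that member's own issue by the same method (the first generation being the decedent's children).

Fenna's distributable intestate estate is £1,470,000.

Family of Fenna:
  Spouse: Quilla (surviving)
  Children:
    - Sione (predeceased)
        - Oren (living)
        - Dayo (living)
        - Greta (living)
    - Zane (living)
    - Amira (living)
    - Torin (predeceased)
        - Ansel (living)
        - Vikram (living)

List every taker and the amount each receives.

Quilla: £294,000; Oren: £98,000; Dayo: £98,000; Greta: £98,000; Zane: £294,000; Amira: £294,000; Ansel: £147,000; Vikram: £147,000

The spouse counts as an additional share at the children's level, so there are 5 primary shares of £294,000. Quilla takes one such share (£294,000).
The children's combined portion (£1,176,000) is divided into 4 shares of £294,000: Zane and Amira each take £294,000; Sione's £294,000 share passes to Sione's issue; Torin's £294,000 share passes to Torin's issue.
Sione's share (£294,000) is divided into 3 shares of £98,000: Oren, Dayo, and Greta each take £98,000.
Torin's share (£294,000) is divided into 2 shares of £147,000: Ansel and Vikram each take £147,000.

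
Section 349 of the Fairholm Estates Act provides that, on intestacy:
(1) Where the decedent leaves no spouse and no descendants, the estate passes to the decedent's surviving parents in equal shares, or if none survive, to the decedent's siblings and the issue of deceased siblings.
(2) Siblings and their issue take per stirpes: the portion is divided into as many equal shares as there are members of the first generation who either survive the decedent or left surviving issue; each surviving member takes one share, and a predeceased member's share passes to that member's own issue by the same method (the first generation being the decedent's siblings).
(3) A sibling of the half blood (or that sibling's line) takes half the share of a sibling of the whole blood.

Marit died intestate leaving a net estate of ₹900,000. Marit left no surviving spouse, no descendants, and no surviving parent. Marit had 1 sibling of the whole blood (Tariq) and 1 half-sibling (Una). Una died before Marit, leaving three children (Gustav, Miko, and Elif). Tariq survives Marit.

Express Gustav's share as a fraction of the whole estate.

Gustav receives 1/9 of the estate.

The entire ₹900,000 passes to the siblings and their issue.
Counting each half-blood sibling's line as half a unit, there are 3/2 units in ₹900,000, so one unit is ₹600,000. Whole-blood lines (Tariq) take ₹600,000 each; half-blood lines (Una) take ₹300,000 each.
Una's share (₹300,000) is divided into 3 shares of ₹100,000: Gustav, Miko, and Elif each take ₹100,000.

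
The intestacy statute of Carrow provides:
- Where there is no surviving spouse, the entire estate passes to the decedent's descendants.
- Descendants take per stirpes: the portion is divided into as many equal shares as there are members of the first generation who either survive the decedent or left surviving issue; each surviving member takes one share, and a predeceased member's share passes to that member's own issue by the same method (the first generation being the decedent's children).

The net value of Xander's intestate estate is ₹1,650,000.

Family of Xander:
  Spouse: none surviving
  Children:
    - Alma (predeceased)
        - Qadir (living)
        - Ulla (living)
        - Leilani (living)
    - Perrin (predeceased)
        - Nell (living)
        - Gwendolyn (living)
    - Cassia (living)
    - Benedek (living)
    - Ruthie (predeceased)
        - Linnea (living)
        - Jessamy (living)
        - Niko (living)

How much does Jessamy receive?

Jessamy receives ₹110,000.

The entire ₹1,650,000 passes to the descendants.
That amount (₹1,650,000) is divided into 5 shares of ₹330,000: Cassia and Benedek each take ₹330,000; Alma's ₹330,000 share passes to Alma's issue; Perrin's ₹330,000 share passes to Perrin's issue; Ruthie's ₹330,000 share passes to Ruthie's issue.
Alma's share (₹330,000) is divided into 3 shares of ₹110,000: Qadir, Ulla, and Leilani each take ₹110,000.
Perrin's share (₹330,000) is divided into 2 shares of ₹165,000: Nell and Gwendolyn each take ₹165,000.
Ruthie's share (₹330,000) is divided into 3 shares of ₹110,000: Linnea, Jessamy, and Niko each take ₹110,000.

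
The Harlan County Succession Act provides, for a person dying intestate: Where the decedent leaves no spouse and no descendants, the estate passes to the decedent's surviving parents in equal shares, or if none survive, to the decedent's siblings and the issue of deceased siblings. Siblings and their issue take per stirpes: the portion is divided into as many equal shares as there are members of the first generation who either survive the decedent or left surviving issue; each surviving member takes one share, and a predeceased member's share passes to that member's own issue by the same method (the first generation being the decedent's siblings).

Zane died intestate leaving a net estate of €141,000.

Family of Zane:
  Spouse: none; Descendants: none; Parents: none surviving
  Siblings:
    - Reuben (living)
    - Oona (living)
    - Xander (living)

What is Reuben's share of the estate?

Reuben receives €47,000.

The entire €141,000 passes to the siblings and their issue.
That amount (€141,000) is divided into 3 shares of €47,000: Reuben, Oona, and Xander each take €47,000.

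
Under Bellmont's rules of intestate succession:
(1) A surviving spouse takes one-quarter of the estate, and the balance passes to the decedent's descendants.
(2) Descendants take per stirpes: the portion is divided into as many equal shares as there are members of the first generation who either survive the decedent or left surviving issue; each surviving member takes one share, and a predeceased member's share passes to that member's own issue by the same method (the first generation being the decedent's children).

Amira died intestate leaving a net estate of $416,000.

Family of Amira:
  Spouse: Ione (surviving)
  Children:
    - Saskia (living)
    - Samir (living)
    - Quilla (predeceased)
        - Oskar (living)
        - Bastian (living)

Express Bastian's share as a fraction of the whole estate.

Ione takes one-quarter of $416,000 = $104,000. The remaining $312,000 passes to the descendants.
The descendants' portion ($312,000) is divided into 3 shares of $104,000: Saskia and Samir each take $104,000; Quilla's $104,000 share passes to Quilla's issue.
Quilla's share ($104,000) is divided into 2 shares of $52,000: Oskar and Bastian each take $52,000.

Bastian receives 1/8 of the estate.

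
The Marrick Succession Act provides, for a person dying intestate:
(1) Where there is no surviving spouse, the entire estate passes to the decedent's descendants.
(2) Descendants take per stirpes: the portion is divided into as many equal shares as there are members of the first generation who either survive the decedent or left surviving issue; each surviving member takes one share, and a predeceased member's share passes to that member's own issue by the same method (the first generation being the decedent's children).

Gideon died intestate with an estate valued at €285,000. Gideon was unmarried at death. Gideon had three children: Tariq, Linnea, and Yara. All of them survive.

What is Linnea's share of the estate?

The entire €285,000 passes to the descendants.
That amount (€285,000) is divided into 3 shares of €95,000: Tariq, Linnea, and Yara each take €95,000.

Linnea receives €95,000.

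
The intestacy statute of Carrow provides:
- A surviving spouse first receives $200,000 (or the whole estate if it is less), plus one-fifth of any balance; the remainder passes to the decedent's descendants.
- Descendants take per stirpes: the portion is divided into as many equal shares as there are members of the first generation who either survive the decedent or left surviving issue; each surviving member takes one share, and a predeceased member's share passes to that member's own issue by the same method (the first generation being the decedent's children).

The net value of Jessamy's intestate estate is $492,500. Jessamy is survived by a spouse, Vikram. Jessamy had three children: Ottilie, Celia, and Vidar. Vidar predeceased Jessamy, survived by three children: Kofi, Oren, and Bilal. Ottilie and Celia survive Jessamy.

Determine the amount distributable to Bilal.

Vikram first takes $200,000, leaving a balance of $292,500. Vikram then takes one-fifth of the balance ($58,500), for a total of $258,500. The remaining $234,000 passes to the descendants.
The descendants' portion ($234,000) is divided into 3 shares of $78,000: Ottilie and Celia each take $78,000; Vidar's $78,000 share passes to Vidar's issue.
Vidar's share ($78,000) is divided into 3 shares of $26,000: Kofi, Oren, and Bilal each take $26,000.

Bilal receives $26,000.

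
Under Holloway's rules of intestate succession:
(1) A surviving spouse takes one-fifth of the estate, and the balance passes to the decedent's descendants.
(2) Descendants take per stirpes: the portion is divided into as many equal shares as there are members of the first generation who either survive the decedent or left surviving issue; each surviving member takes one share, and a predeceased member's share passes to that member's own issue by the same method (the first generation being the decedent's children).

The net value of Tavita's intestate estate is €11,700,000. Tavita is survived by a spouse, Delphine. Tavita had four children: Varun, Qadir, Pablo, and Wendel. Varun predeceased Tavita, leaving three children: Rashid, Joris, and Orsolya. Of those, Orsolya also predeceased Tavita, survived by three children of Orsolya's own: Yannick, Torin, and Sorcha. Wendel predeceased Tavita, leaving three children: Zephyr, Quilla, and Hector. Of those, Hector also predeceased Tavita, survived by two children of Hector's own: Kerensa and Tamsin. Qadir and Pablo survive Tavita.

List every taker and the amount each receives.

Delphine takes one-fifth of €11,700,000 = €2,340,000. The remaining €9,360,000 passes to the descendants.
The descendants' portion (€9,360,000) is divided into 4 shares of €2,340,000: Qadir and Pablo each take €2,340,000; Varun's €2,340,000 share passes to Varun's issue; Wendel's €2,340,000 share passes to Wendel's issue.
Varun's share (€2,340,000) is divided into 3 shares of €780,000: Rashid and Joris each take €780,000; Orsolya's €780,000 share passes to Orsolya's issue.
Orsolya's share (€780,000) is divided into 3 shares of €260,000: Yannick, Torin, and Sorcha each take €260,000.
Wendel's share (€2,340,000) is divided into 3 shares of €780,000: Zephyr and Quilla each take €780,000; Hector's €780,000 share passes to Hector's issue.
Hector's share (€780,000) is divided into 2 shares of €390,000: Kerensa and Tamsin each take €390,000.

Delphine: €2,340,000; Rashid: €780,000; Joris: €780,000; Yannick: €260,000; Torin: €260,000; Sorcha: €260,000; Qadir: €2,340,000; Pablo: €2,340,000; Zephyr: €780,000; Quilla: €780,000; Kerensa: €390,000; Tamsin: €390,000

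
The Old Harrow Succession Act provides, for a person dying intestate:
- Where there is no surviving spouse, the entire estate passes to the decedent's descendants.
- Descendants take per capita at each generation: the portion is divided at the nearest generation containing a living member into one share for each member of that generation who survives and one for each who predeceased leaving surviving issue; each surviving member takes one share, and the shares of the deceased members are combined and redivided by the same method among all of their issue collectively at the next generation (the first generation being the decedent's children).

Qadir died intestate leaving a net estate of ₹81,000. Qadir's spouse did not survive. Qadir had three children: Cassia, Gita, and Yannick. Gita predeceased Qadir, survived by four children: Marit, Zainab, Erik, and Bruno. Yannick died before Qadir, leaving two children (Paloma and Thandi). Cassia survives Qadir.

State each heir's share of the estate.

The entire ₹81,000 passes to the descendants.
That amount (₹81,000) is divided at the children's generation into 3 shares of ₹27,000. Cassia takes ₹27,000. The 2 shares of the deceased (Gita and Yannick) are combined into a pool of ₹54,000.
That pool (₹54,000) is divided at the grandchildren's generation equally among Marit, Zainab, Erik, Bruno, Paloma, and Thandi: ₹9,000 each.

Cassia: ₹27,000; Marit: ₹9,000; Zainab: ₹9,000; Erik: ₹9,000; Bruno: ₹9,000; Paloma: ₹9,000; Thandi: ₹9,000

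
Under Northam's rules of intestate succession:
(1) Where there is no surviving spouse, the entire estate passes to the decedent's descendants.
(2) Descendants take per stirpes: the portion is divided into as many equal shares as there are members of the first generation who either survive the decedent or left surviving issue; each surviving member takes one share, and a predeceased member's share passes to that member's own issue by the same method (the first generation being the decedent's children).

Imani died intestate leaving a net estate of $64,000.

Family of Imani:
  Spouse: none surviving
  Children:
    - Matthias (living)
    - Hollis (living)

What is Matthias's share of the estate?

The entire $64,000 passes to the descendants.
That amount ($64,000) is divided into 2 shares of $32,000: Matthias and Hollis each take $32,000.

Matthias receives $32,000.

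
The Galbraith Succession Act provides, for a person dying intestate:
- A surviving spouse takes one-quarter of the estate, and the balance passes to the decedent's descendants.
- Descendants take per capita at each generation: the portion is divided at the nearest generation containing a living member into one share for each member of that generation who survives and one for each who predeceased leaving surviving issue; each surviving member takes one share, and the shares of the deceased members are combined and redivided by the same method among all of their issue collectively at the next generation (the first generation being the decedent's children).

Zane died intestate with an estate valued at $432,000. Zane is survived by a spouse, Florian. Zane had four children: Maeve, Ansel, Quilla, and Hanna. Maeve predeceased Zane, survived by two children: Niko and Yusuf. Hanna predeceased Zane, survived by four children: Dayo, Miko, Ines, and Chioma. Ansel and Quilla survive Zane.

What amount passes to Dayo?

Florian takes one-quarter of $432,000 = $108,000. The remaining $324,000 passes to the descendants.
The descendants' portion ($324,000) is divided at the children's generation into 4 shares of $81,000. Ansel and Quilla each take $81,000. The 2 shares of the deceased (Maeve and Hanna) are combined into a pool of $162,000.
That pool ($162,000) is divided at the grandchildren's generation equally among Niko, Yusuf, Dayo, Miko, Ines, and Chioma: $27,000 each.

Dayo receives $27,000.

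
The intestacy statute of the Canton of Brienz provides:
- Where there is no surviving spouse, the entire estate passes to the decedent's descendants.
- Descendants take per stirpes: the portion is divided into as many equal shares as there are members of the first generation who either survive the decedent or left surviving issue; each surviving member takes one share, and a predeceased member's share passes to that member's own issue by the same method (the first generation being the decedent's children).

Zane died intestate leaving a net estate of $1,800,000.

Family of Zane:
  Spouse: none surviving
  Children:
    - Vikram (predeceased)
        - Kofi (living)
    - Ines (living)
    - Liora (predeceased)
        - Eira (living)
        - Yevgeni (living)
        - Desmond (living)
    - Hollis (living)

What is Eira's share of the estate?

The entire $1,800,000 passes to the descendants.
That amount ($1,800,000) is divided into 4 shares of $450,000: Ines and Hollis each take $450,000; Vikram's $450,000 share passes to Vikram's issue; Liora's $450,000 share passes to Liora's issue.
Vikram's share ($450,000) passes entirely to Kofi.
Liora's share ($450,000) is divided into 3 shares of $150,000: Eira, Yevgeni, and Desmond each take $150,000.

Eira receives $150,000.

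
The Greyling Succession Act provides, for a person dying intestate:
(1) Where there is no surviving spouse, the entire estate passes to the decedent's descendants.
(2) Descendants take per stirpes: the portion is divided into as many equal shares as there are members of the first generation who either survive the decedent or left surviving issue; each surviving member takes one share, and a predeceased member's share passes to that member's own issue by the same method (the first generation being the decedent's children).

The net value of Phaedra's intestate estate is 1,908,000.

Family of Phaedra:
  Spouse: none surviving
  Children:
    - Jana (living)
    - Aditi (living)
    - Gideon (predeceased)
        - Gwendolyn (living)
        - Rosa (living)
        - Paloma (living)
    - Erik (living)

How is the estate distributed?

Jana: 477,000; Aditi: 477,000; Gwendolyn: 159,000; Rosa: 159,000; Paloma: 159,000; Erik: 477,000

The entire 1,908,000 passes to the descendants.
That amount (1,908,000) is divided into 4 shares of 477,000: Jana, Aditi, and Erik each take 477,000; Gideon's 477,000 share passes to Gideon's issue.
Gideon's share (477,000) is divided into 3 shares of 159,000: Gwendolyn, Rosa, and Paloma each take 159,000.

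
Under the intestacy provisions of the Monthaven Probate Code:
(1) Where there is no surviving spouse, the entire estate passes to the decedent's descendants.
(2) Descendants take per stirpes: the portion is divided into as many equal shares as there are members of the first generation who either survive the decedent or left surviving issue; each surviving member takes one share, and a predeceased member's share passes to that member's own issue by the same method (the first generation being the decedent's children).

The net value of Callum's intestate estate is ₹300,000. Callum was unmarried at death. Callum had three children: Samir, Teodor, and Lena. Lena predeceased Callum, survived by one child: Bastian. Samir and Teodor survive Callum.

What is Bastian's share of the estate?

Bastian receives ₹100,000.

The entire ₹300,000 passes to the descendants.
That amount (₹300,000) is divided into 3 shares of ₹100,000: Samir and Teodor each take ₹100,000; Lena's ₹100,000 share passes to Lena's issue.
Lena's share (₹100,000) passes entirely to Bastian.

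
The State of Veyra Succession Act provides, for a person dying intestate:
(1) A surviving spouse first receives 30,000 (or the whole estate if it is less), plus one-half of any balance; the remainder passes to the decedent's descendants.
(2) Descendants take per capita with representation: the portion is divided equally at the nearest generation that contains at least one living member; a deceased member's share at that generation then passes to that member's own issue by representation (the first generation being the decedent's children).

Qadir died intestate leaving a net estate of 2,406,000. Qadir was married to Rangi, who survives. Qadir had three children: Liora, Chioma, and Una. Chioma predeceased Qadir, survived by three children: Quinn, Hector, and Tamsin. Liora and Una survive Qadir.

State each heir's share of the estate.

Rangi: 1,218,000; Liora: 396,000; Quinn: 132,000; Hector: 132,000; Tamsin: 132,000; Una: 396,000

Rangi first takes 30,000, leaving a balance of 2,376,000. Rangi then takes one-half of the balance (1,188,000), for a total of 1,218,000. The remaining 1,188,000 passes to the descendants.
The descendants' portion (1,188,000) is divided into 3 shares of 396,000: Liora and Una each take 396,000; Chioma's 396,000 share passes to Chioma's issue.
Chioma's share (396,000) is divided into 3 shares of 132,000: Quinn, Hector, and Tamsin each take 132,000.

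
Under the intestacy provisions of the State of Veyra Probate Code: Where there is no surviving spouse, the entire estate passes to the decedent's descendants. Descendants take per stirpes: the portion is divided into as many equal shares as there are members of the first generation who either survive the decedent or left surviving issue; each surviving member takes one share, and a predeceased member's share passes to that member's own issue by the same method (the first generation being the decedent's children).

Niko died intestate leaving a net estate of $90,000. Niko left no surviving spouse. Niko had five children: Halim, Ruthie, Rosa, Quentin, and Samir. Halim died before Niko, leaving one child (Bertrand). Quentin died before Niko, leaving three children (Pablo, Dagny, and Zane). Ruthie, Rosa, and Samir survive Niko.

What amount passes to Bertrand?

The entire $90,000 passes to the descendants.
That amount ($90,000) is divided into 5 shares of $18,000: Ruthie, Rosa, and Samir each take $18,000; Halim's $18,000 share passes to Halim's issue; Quentin's $18,000 share passes to Quentin's issue.
Halim's share ($18,000) passes entirely to Bertrand.
Quentin's share ($18,000) is divided into 3 shares of $6,000: Pablo, Dagny, and Zane each take $6,000.

Bertrand receives $18,000.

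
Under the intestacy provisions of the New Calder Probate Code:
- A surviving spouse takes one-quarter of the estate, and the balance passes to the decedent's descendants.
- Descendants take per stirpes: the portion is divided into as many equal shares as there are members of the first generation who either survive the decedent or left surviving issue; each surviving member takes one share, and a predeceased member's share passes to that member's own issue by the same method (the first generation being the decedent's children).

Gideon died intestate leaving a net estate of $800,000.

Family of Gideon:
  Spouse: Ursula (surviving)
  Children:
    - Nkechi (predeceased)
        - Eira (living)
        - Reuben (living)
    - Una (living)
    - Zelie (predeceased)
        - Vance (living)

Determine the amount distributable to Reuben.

Ursula takes one-quarter of $800,000 = $200,000. The remaining $600,000 passes to the descendants.
The descendants' portion ($600,000) is divided into 3 shares of $200,000: Una takes $200,000; Nkechi's $200,000 share passes to Nkechi's issue; Zelie's $200,000 share passes to Zelie's issue.
Nkechi's share ($200,000) is divided into 2 shares of $100,000: Eira and Reuben each take $100,000.
Zelie's share ($200,000) passes entirely to Vance.

Reuben receives $100,000.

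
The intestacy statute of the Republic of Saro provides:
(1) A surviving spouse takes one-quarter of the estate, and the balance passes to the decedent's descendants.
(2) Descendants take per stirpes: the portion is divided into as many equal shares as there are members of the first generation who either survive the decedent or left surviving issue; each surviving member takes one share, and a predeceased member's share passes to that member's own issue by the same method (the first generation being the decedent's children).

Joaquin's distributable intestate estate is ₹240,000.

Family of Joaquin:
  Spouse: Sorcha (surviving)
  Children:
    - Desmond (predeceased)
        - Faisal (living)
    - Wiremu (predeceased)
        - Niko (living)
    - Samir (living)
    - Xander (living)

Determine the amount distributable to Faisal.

Faisal receives ₹45,000.

Sorcha takes one-quarter of ₹240,000 = ₹60,000. The remaining ₹180,000 passes to the descendants.
The descendants' portion (₹180,000) is divided into 4 shares of ₹45,000: Samir and Xander each take ₹45,000; Desmond's ₹45,000 share passes to Desmond's issue; Wiremu's ₹45,000 share passes to Wiremu's issue.
Desmond's share (₹45,000) passes entirely to Faisal.
Wiremu's share (₹45,000) passes entirely to Niko.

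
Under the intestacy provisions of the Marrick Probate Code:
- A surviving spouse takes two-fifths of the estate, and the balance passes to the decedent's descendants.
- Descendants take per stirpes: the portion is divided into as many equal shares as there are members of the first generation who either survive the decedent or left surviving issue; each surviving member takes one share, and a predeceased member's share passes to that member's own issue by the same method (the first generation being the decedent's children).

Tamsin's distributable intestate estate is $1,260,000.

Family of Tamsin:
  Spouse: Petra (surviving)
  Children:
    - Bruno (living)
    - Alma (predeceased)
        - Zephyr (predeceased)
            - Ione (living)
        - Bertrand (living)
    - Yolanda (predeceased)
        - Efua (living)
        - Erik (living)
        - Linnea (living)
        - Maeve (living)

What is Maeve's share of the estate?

Petra takes two-fifths of $1,260,000 = $504,000. The remaining $756,000 passes to the descendants.
The descendants' portion ($756,000) is divided into 3 shares of $252,000: Bruno takes $252,000; Alma's $252,000 share passes to Alma's issue; Yolanda's $252,000 share passes to Yolanda's issue.
Alma's share ($252,000) is divided into 2 shares of $126,000: Bertrand takes $126,000; Zephyr's $126,000 share passes to Zephyr's issue.
Zephyr's share ($126,000) passes entirely to Ione.
Yolanda's share ($252,000) is divided into 4 shares of $63,000: Efua, Erik, Linnea, and Maeve each take $63,000.

Maeve receives $63,000.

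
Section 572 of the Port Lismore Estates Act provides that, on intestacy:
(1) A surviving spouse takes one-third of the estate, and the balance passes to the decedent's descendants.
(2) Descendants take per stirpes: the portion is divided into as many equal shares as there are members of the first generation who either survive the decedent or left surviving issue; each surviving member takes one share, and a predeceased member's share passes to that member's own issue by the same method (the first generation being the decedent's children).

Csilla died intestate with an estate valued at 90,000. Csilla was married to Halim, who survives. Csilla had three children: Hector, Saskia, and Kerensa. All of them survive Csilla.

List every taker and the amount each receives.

Halim: 30,000; Hector: 20,000; Saskia: 20,000; Kerensa: 20,000

Halim takes one-third of 90,000 = 30,000. The remaining 60,000 passes to the descendants.
The descendants' portion (60,000) is divided into 3 shares of 20,000: Hector, Saskia, and Kerensa each take 20,000.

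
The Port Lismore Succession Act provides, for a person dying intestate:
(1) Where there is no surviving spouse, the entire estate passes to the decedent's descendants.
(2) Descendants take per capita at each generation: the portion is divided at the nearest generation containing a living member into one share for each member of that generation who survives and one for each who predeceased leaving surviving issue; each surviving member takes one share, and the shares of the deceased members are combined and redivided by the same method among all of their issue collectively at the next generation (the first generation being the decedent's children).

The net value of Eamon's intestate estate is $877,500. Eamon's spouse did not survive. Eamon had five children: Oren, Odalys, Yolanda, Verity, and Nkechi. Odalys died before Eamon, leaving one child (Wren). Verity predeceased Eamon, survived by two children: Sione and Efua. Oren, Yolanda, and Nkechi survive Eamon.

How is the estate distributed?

The entire $877,500 passes to the descendants.
That amount ($877,500) is divided at the children's generation into 5 shares of $175,500. Oren, Yolanda, and Nkechi each take $175,500. The 2 shares of the deceased (Odalys and Verity) are combined into a pool of $351,000.
That pool ($351,000) is divided at the grandchildren's generation equally among Wren, Sione, and Efua: $117,000 each.

Oren: $175,500; Wren: $117,000; Yolanda: $175,500; Sione: $117,000; Efua: $117,000; Nkechi: $175,500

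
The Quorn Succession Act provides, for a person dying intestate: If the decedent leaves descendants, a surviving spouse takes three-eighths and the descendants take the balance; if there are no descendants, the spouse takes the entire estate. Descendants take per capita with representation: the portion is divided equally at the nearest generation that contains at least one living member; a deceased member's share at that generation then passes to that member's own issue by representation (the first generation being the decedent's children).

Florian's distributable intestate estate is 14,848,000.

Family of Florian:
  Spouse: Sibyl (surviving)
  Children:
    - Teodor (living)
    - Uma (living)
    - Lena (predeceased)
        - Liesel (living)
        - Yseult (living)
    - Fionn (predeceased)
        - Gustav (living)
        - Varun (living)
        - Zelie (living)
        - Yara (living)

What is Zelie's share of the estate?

Sibyl takes three-eighths of 14,848,000 = 5,568,000. The remaining 9,280,000 passes to the descendants.
The descendants' portion (9,280,000) is divided into 4 shares of 2,320,000: Teodor and Uma each take 2,320,000; Lena's 2,320,000 share passes to Lena's issue; Fionn's 2,320,000 share passes to Fionn's issue.
Lena's share (2,320,000) is divided into 2 shares of 1,160,000: Liesel and Yseult each take 1,160,000.
Fionn's share (2,320,000) is divided into 4 shares of 580,000: Gustav, Varun, Zelie, and Yara each take 580,000.

Zelie receives 580,000.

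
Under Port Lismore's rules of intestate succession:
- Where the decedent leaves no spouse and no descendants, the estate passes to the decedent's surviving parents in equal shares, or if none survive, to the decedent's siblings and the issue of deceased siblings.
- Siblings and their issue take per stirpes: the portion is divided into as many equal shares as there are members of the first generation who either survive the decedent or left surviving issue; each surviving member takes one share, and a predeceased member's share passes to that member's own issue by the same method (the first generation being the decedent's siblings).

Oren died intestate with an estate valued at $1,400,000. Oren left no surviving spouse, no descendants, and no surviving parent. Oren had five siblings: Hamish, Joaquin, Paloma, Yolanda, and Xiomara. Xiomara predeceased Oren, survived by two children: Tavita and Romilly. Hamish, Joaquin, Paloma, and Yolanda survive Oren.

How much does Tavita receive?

Tavita receives $140,000.

The entire $1,400,000 passes to the siblings and their issue.
That amount ($1,400,000) is divided into 5 shares of $280,000: Hamish, Joaquin, Paloma, and Yolanda each take $280,000; Xiomara's $280,000 share passes to Xiomara's issue.
Xiomara's share ($280,000) is divided into 2 shares of $140,000: Tavita and Romilly each take $140,000.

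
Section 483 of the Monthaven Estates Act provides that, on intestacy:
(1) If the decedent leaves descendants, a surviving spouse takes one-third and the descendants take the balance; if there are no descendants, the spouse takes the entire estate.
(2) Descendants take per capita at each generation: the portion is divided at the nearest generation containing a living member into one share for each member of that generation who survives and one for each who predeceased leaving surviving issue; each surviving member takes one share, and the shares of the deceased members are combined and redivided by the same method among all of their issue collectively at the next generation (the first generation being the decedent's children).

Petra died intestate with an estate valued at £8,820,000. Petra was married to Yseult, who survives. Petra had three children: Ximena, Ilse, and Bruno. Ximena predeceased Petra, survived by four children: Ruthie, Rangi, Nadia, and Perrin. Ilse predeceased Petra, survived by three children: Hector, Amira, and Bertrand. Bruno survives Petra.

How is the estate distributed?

Yseult: £2,940,000; Ruthie: £560,000; Rangi: £560,000; Nadia: £560,000; Perrin: £560,000; Hector: £560,000; Amira: £560,000; Bertrand: £560,000; Bruno: £1,960,000

Yseult takes one-third of £8,820,000 = £2,940,000. The remaining £5,880,000 passes to the descendants.
The descendants' portion (£5,880,000) is divided at the children's generation into 3 shares of £1,960,000. Bruno takes £1,960,000. The 2 shares of the deceased (Ximena and Ilse) are combined into a pool of £3,920,000.
That pool (£3,920,000) is divided at the grandchildren's generation equally among Ruthie, Rangi, Nadia, Perrin, Hector, Amira, and Bertrand: £560,000 each.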